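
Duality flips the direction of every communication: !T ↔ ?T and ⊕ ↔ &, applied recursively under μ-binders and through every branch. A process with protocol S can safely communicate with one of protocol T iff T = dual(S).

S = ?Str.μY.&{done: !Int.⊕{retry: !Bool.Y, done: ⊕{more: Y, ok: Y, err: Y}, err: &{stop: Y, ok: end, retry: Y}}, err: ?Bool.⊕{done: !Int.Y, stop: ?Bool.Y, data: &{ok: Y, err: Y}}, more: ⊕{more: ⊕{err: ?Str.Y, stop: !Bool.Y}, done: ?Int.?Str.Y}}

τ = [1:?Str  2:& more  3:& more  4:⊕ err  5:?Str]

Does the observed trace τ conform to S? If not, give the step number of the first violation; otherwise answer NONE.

@1 ?Str  ✓  residual = μY.…
@2 & more  ✓  residual = ⊕{more: ⊕{err: ?Str.μY.…, stop: !Bool.μY.…}, done: ?Int.?Str.μY.…}
@3 got & more, protocol expects ⊕ more or ⊕ done  ✗

3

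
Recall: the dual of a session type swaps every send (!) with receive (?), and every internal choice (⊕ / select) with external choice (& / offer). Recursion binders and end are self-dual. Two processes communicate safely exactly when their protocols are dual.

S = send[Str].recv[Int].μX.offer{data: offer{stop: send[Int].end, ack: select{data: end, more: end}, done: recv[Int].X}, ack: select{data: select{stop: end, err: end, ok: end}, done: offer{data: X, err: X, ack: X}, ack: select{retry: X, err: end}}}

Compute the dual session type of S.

recv[Str].send[Int].μX.select{data: select{stop: recv[Int].end, ack: offer{data: end, more: end}, done: send[Int].X}, ack: offer{data: offer{stop: end, err: end, ok: end}, done: select{data: X, err: X, ack: X}, ack: offer{retry: X, err: end}}}

send[Str] = recv[Str]
  recv[Int] = send[Int]
    μX = μX  (binder kept)
      offer{data,ack} = select{data,ack}  (offer→select)
        • data:
          offer{stop,ack,done} = select{stop,ack,done}  (offer→select)
            • stop:
              send[Int] = recv[Int]
                end self-dual
            • ack:
              select{data,more} = offer{data,more}  (select→offer)
                • data:
                  end self-dual
                • more:
                  end self-dual
            • done:
              recv[Int] = send[Int]
                X self-dual
        • ack:
          select{data,done,ack} = offer{data,done,ack}  (select→offer)
            • data:
              select{stop,err,ok} = offer{stop,err,ok}  (select→offer)
                • stop:
                  end self-dual
                • err:
                  end self-dual
                • ok:
                  end self-dual
            • done:
              offer{data,err,ack} = select{data,err,ack}  (offer→select)
                • data:
                  X self-dual
                • err:
                  X self-dual
                • ack:
                  X self-dual
            • ack:
              select{retry,err} = offer{retry,err}  (select→offer)
                • retry:
                  X self-dual
                • err:
                  end self-dual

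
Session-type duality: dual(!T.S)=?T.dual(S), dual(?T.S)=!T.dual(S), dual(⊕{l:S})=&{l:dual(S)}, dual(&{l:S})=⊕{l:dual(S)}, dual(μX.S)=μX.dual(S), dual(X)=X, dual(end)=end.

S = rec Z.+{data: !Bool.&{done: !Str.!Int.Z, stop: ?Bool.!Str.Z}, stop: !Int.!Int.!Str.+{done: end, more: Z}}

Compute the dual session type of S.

rec Z ↦ rec Z  (rec unchanged)
  +{data,stop} ↦ &{data,stop}  (select→offer)
    [data]
      !Bool ↦ ?Bool
        &{done,stop} ↦ +{done,stop}  (offer→select)
          [done]
            !Str ↦ ?Str
              !Int ↦ ?Int
                Z self-dual
          [stop]
            ?Bool ↦ !Bool
              !Str ↦ ?Str
                Z self-dual
    [stop]
      !Int ↦ ?Int
        !Int ↦ ?Int
          !Str ↦ ?Str
            +{done,more} ↦ &{done,more}  (select→offer)
              [done]
                end self-dual
              [more]
                Z self-dual

rec Z.&{data: ?Bool.+{done: ?Str.?Int.Z, stop: !Bool.?Str.Z}, stop: ?Int.?Int.?Str.&{done: end, more: Z}}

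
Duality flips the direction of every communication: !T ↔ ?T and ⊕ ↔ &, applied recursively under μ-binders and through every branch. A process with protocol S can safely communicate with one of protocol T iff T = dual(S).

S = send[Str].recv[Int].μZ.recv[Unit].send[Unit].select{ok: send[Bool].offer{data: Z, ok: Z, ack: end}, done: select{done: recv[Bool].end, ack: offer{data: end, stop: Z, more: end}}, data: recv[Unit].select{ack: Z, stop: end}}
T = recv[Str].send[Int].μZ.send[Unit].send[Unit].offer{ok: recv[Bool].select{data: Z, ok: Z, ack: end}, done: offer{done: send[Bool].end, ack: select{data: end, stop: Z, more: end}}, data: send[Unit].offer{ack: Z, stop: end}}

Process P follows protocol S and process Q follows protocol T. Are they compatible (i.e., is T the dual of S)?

NO

send[Str] vs recv[Str]  ✓
  recv[Int] vs send[Int]  ✓
    μZ vs μZ  ✓ (rec unchanged)
      recv[Unit] vs send[Unit]  ✓
        send[Unit] vs send[Unit]  ✗ same direction on both sides — not dual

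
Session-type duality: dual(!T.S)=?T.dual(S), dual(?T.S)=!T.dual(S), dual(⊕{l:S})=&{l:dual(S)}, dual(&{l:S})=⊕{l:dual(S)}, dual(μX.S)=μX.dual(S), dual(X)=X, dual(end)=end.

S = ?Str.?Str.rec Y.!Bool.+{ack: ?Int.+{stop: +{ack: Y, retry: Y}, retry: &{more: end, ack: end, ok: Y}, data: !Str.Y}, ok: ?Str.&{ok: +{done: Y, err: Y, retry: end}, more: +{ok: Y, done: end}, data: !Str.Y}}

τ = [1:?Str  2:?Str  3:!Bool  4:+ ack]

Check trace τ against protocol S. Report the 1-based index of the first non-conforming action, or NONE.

NONE

@1 ?Str  match  cont: ?Str.rec Y.…
@2 ?Str  match  cont: rec Y.…
@3 !Bool  match  cont: +{ack: ?Int.+{stop: +{ack: rec Y.…, retry: rec Y.…}, retry: &{more: end, ack: end, ok: rec Y.…}, data: !Str.rec Y.…}, ok: ?Str.&{ok: +{done: rec Y.…, err: rec Y.…, retry: end}, more: +{ok: rec Y.…, done: end}, data: !Str.rec Y.…}}
@4 + ack  match  cont: ?Int.+{stop: +{ack: rec Y.…, retry: rec Y.…}, retry: &{more: end, ack: end, ok: rec Y.…}, data: !Str.rec Y.…}
all 4 steps conform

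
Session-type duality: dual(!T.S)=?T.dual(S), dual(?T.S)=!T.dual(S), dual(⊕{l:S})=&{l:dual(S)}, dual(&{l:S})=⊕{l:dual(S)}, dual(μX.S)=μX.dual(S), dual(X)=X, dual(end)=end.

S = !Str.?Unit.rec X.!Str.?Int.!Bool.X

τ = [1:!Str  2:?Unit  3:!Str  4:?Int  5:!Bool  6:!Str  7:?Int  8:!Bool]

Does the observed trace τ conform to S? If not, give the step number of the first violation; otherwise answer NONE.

NONE

@1 !Str  ✓  now at ?Unit.rec X.…
@2 ?Unit  ✓  now at rec X.…
@3 !Str  ✓  now at ?Int.!Bool.rec X.…
@4 ?Int  ✓  now at !Bool.rec X.…
@5 !Bool  ✓  now at rec X.…
@6 !Str  ✓  now at ?Int.!Bool.rec X.…
@7 ?Int  ✓  now at !Bool.rec X.…
@8 !Bool  ✓  now at rec X.…
all 8 steps conform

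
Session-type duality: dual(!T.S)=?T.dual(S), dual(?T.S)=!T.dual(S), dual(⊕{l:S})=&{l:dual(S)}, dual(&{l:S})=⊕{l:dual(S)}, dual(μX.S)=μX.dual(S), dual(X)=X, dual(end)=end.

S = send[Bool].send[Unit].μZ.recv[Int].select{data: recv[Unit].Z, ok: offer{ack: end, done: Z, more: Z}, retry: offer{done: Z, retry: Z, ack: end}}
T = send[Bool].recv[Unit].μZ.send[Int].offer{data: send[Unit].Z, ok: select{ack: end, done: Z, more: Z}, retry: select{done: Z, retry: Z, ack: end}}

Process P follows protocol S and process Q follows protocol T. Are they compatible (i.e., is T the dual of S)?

send[Bool] ‖ send[Bool]  ✗ same direction on both sides — not dual

NO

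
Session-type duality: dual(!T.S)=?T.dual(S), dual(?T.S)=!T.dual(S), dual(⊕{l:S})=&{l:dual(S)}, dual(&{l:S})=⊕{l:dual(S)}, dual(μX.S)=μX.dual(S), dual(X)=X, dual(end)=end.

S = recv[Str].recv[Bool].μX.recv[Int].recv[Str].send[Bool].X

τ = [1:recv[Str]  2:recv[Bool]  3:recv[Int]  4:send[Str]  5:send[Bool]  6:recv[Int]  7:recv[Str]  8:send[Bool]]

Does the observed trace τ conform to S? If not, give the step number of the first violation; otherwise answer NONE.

4

step 1: recv[Str]  ok  now at recv[Bool].μX.…
step 2: recv[Bool]  ok  now at μX.…
step 3: recv[Int]  ok  now at recv[Str].send[Bool].μX.…
step 4: got send[Str], protocol expects recv[Str]  ✗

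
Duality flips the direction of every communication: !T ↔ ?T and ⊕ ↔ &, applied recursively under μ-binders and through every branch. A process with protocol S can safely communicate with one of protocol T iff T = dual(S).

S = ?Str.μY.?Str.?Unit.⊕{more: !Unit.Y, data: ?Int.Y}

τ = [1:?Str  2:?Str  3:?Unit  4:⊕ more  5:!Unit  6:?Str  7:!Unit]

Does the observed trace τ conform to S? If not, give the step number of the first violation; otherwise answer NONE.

7

step 1: ?Str  ✓  state: μY.…
step 2: ?Str  ✓  state: ?Unit.⊕{more: !Unit.μY.…, data: ?Int.μY.…}
step 3: ?Unit  ✓  state: ⊕{more: !Unit.μY.…, data: ?Int.μY.…}
step 4: ⊕ more  ✓  state: !Unit.μY.…
step 5: !Unit  ✓  state: μY.…
step 6: ?Str  ✓  state: ?Unit.⊕{more: !Unit.μY.…, data: ?Int.μY.…}
step 7: got !Unit, protocol expects ?Unit  ✗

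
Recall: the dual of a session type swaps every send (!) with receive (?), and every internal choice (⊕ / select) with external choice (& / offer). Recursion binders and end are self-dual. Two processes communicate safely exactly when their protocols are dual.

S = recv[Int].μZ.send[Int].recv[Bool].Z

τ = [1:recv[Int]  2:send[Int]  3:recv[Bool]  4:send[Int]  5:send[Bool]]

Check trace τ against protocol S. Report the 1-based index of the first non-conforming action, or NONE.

5

[1] recv[Int]  ok  state: μZ.…
[2] send[Int]  ok  state: recv[Bool].μZ.…
[3] recv[Bool]  ok  state: μZ.…
[4] send[Int]  ok  state: recv[Bool].μZ.…
[5] got send[Bool], protocol expects recv[Bool]  ✗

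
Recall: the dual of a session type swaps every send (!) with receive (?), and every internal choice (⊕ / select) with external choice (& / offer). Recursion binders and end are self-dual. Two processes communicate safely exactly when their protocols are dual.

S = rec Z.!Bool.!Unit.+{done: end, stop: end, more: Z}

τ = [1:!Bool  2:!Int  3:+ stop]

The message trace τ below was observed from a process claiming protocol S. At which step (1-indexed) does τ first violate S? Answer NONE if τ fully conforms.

2

step 1: !Bool  match  cont: !Unit.+{done: end, stop: end, more: rec Z.…}
step 2: got !Int, protocol expects !Unit  ✗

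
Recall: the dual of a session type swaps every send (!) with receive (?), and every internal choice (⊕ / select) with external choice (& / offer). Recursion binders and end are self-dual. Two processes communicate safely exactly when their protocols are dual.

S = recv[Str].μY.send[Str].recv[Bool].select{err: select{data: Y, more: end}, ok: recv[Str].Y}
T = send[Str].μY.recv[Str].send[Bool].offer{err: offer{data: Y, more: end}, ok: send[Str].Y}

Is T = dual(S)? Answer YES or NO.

recv[Str] ‖ send[Str]  ok
  μY ‖ μY  ok (μ self-dual)
    send[Str] ‖ recv[Str]  ok
      recv[Bool] ‖ send[Bool]  ok
        select{err,ok} ‖ offer{err,ok}  ok same labels
          [err]
            select{data,more} ‖ offer{data,more}  ok same labels
              [data]
                Y ‖ Y  ok
              [more]
                end ‖ end  ok
          [ok]
            recv[Str] ‖ send[Str]  ok
              Y ‖ Y  ok

YES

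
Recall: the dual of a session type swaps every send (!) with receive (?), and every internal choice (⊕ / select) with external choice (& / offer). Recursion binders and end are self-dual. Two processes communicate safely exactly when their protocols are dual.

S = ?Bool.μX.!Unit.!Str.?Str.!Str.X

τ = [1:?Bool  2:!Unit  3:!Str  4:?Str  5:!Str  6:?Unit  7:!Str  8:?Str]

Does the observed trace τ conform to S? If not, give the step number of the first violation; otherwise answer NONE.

@1 ?Bool  ✓  now at μX.…
@2 !Unit  ✓  now at !Str.?Str.!Str.μX.…
@3 !Str  ✓  now at ?Str.!Str.μX.…
@4 ?Str  ✓  now at !Str.μX.…
@5 !Str  ✓  now at μX.…
@6 got ?Unit, protocol expects !Unit  ✗

6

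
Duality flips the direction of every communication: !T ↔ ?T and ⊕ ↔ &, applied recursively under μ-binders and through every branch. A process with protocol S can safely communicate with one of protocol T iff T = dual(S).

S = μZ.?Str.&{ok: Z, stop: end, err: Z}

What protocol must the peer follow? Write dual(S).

μZ.!Str.⊕{ok: Z, stop: end, err: Z}

μZ = μZ  (μ self-dual)
  ?Str = !Str
    &{ok,stop,err} = ⊕{ok,stop,err}  (&→⊕)
      • ok:
        dual(Z) = Z
      • stop:
        dual(end) = end
      • err:
        dual(Z) = Z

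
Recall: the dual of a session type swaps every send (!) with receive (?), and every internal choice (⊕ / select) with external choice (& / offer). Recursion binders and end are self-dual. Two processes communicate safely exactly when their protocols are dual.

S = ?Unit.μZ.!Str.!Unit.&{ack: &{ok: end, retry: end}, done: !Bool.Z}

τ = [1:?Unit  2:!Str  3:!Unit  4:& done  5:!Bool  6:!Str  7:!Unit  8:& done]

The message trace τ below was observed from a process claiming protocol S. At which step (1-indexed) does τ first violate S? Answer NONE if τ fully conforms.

step 1: ?Unit  ✓  residual = μZ.…
step 2: !Str  ✓  residual = !Unit.&{ack: &{ok: end, retry: end}, done: !Bool.μZ.…}
step 3: !Unit  ✓  residual = &{ack: &{ok: end, retry: end}, done: !Bool.μZ.…}
step 4: & done  ✓  residual = !Bool.μZ.…
step 5: !Bool  ✓  residual = μZ.…
step 6: !Str  ✓  residual = !Unit.&{ack: &{ok: end, retry: end}, done: !Bool.μZ.…}
step 7: !Unit  ✓  residual = &{ack: &{ok: end, retry: end}, done: !Bool.μZ.…}
step 8: & done  ✓  residual = !Bool.μZ.…
all 8 steps conform

NONE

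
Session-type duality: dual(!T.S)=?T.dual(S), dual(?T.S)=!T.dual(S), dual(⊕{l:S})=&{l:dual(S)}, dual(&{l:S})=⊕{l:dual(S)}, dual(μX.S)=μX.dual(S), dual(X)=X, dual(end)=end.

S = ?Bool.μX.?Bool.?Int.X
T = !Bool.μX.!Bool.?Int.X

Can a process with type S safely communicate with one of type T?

NO

?Bool ‖ !Bool  ✓
  μX ‖ μX  ✓ (μ self-dual)
    ?Bool ‖ !Bool  ✓
      ?Int ‖ ?Int  ✗ same direction on both sides — not dual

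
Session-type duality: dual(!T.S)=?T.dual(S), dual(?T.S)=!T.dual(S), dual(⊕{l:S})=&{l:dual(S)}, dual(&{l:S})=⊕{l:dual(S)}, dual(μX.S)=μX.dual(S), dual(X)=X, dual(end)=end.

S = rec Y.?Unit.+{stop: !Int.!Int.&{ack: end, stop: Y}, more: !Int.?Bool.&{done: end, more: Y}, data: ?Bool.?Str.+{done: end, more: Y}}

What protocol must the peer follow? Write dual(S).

rec Y = rec Y  (μ self-dual)
  ?Unit = !Unit
    +{stop,more,data} = &{stop,more,data}  (select→offer)
      • stop:
        !Int = ?Int
          !Int = ?Int
            &{ack,stop} = +{ack,stop}  (offer→select)
              • ack:
                end ↦ end
              • stop:
                Y ↦ Y
      • more:
        !Int = ?Int
          ?Bool = !Bool
            &{done,more} = +{done,more}  (offer→select)
              • done:
                end ↦ end
              • more:
                Y ↦ Y
      • data:
        ?Bool = !Bool
          ?Str = !Str
            +{done,more} = &{done,more}  (select→offer)
              • done:
                end ↦ end
              • more:
                Y ↦ Y

rec Y.!Unit.&{stop: ?Int.?Int.+{ack: end, stop: Y}, more: ?Int.!Bool.+{done: end, more: Y}, data: !Bool.!Str.&{done: end, more: Y}}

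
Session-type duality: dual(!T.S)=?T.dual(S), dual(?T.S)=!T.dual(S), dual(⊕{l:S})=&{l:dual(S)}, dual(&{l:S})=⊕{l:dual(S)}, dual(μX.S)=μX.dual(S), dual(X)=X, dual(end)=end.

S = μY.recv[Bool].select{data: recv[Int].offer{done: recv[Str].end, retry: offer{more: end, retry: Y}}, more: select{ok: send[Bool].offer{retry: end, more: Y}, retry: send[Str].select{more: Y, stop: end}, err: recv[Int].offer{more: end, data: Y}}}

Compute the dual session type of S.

μY.send[Bool].offer{data: send[Int].select{done: send[Str].end, retry: select{more: end, retry: Y}}, more: offer{ok: recv[Bool].select{retry: end, more: Y}, retry: recv[Str].offer{more: Y, stop: end}, err: send[Int].select{more: end, data: Y}}}

μY = μY  (μ self-dual)
  recv[Bool] = send[Bool]
    select{data,more} = offer{data,more}  (⊕→&)
      case data:
        recv[Int] = send[Int]
          offer{done,retry} = select{done,retry}  (offer→select)
            case done:
              recv[Str] = send[Str]
                end self-dual
            case retry:
              offer{more,retry} = select{more,retry}  (offer→select)
                case more:
                  end self-dual
                case retry:
                  Y self-dual
      case more:
        select{ok,retry,err} = offer{ok,retry,err}  (⊕→&)
          case ok:
            send[Bool] = recv[Bool]
              offer{retry,more} = select{retry,more}  (offer→select)
                case retry:
                  end self-dual
                case more:
                  Y self-dual
          case retry:
            send[Str] = recv[Str]
              select{more,stop} = offer{more,stop}  (⊕→&)
                case more:
                  Y self-dual
                case stop:
                  end self-dual
          case err:
            recv[Int] = send[Int]
              offer{more,data} = select{more,data}  (offer→select)
                case more:
                  end self-dual
                case data:
                  Y self-dual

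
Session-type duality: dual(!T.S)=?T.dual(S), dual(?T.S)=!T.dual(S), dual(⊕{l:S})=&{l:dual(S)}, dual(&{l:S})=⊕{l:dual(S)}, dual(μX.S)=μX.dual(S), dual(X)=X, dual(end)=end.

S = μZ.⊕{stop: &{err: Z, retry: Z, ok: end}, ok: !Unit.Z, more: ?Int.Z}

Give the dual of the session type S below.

μZ.&{stop: ⊕{err: Z, retry: Z, ok: end}, ok: ?Unit.Z, more: !Int.Z}

μZ = μZ  (binder kept)
  ⊕{stop,ok,more} = &{stop,ok,more}  (internal→external)
    case stop:
      &{err,retry,ok} = ⊕{err,retry,ok}  (external→internal)
        case err:
          Z self-dual
        case retry:
          Z self-dual
        case ok:
          end self-dual
    case ok:
      !Unit = ?Unit
        Z self-dual
    case more:
      ?Int = !Int
        Z self-dual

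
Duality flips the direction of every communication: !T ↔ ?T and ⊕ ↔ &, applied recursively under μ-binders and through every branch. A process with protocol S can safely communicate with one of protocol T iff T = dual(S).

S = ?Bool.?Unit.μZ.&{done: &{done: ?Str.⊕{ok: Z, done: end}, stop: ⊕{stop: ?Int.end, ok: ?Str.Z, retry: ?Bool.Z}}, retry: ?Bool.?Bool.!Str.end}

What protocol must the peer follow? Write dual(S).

?Bool → !Bool
  ?Unit → !Unit
    μZ → μZ  (rec unchanged)
      &{done,retry} → ⊕{done,retry}  (offer→select)
        case done:
          &{done,stop} → ⊕{done,stop}  (offer→select)
            case done:
              ?Str → !Str
                ⊕{ok,done} → &{ok,done}  (internal→external)
                  case ok:
                    Z ↦ Z
                  case done:
                    end ↦ end
            case stop:
              ⊕{stop,ok,retry} → &{stop,ok,retry}  (internal→external)
                case stop:
                  ?Int → !Int
                    end ↦ end
                case ok:
                  ?Str → !Str
                    Z ↦ Z
                case retry:
                  ?Bool → !Bool
                    Z ↦ Z
        case retry:
          ?Bool → !Bool
            ?Bool → !Bool
              !Str → ?Str
                end ↦ end

!Bool.!Unit.μZ.⊕{done: ⊕{done: !Str.&{ok: Z, done: end}, stop: &{stop: !Int.end, ok: !Str.Z, retry: !Bool.Z}}, retry: !Bool.!Bool.?Str.end}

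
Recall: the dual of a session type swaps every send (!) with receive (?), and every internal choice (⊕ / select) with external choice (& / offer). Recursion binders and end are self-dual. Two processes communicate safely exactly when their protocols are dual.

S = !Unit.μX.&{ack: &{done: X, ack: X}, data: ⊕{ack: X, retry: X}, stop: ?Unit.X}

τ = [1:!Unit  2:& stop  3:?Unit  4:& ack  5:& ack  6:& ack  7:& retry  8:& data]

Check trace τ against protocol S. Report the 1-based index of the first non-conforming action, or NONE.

7

[1] !Unit  ok  now at μX.…
[2] & stop  ok  now at ?Unit.μX.…
[3] ?Unit  ok  now at μX.…
[4] & ack  ok  now at &{done: μX.…, ack: μX.…}
[5] & ack  ok  now at μX.…
[6] & ack  ok  now at &{done: μX.…, ack: μX.…}
[7] got & retry, protocol expects & done or & ack  ✗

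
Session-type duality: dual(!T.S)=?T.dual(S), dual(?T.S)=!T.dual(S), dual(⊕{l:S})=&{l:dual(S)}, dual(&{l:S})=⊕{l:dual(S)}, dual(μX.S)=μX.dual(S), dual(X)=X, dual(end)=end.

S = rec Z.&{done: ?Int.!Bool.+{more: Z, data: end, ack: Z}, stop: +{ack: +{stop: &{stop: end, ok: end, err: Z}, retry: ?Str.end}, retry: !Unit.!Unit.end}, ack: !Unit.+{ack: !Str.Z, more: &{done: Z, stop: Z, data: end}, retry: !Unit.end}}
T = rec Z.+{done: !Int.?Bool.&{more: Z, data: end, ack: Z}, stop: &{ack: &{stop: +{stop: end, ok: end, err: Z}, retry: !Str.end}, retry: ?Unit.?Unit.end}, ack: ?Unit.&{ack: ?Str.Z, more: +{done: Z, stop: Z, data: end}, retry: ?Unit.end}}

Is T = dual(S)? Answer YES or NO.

rec Z vs rec Z  ok (rec unchanged)
  &{done,stop,ack} vs +{done,stop,ack}  ok label sets agree
    case done:
      ?Int vs !Int  ok
        !Bool vs ?Bool  ok
          +{more,data,ack} vs &{more,data,ack}  ok label sets agree
            case more:
              Z vs Z  ok
            case data:
              end vs end  ok
            case ack:
              Z vs Z  ok
    case stop:
      +{ack,retry} vs &{ack,retry}  ok label sets agree
        case ack:
          +{stop,retry} vs &{stop,retry}  ok label sets agree
            case stop:
              &{stop,ok,err} vs +{stop,ok,err}  ok label sets agree
                case stop:
                  end vs end  ok
                case ok:
                  end vs end  ok
                case err:
                  Z vs Z  ok
            case retry:
              ?Str vs !Str  ok
                end vs end  ok
        case retry:
          !Unit vs ?Unit  ok
            !Unit vs ?Unit  ok
              end vs end  ok
    case ack:
      !Unit vs ?Unit  ok
        +{ack,more,retry} vs &{ack,more,retry}  ok label sets agree
          case ack:
            !Str vs ?Str  ok
              Z vs Z  ok
          case more:
            &{done,stop,data} vs +{done,stop,data}  ok label sets agree
              case done:
                Z vs Z  ok
              case stop:
                Z vs Z  ok
              case data:
                end vs end  ok
          case retry:
            !Unit vs ?Unit  ok
              end vs end  ok

YES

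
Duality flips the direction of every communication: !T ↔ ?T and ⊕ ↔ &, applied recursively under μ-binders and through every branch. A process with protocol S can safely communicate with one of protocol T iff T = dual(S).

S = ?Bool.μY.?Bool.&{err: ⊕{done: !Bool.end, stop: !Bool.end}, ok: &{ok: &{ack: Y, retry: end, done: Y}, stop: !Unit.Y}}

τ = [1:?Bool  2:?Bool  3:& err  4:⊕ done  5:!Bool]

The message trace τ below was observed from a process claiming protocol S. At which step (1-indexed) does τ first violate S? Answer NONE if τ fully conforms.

NONE

[1] ?Bool  ✓  now at μY.…
[2] ?Bool  ✓  now at &{err: ⊕{done: !Bool.end, stop: !Bool.end}, ok: &{ok: &{ack: μY.…, retry: end, done: μY.…}, stop: !Unit.μY.…}}
[3] & err  ✓  now at ⊕{done: !Bool.end, stop: !Bool.end}
[4] ⊕ done  ✓  now at !Bool.end
[5] !Bool  ✓  now at end
τ conforms to S (length 5)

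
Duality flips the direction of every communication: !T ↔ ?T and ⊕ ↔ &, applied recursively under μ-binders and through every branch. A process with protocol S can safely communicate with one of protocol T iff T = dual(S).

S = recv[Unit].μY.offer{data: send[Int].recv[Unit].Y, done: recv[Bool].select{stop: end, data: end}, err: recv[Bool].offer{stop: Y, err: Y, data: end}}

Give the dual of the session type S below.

send[Unit].μY.select{data: recv[Int].send[Unit].Y, done: send[Bool].offer{stop: end, data: end}, err: send[Bool].select{stop: Y, err: Y, data: end}}

recv[Unit] = send[Unit]
  μY = μY  (rec unchanged)
    offer{data,done,err} = select{data,done,err}  (offer→select)
      case data:
        send[Int] = recv[Int]
          recv[Unit] = send[Unit]
            dual(Y) = Y
      case done:
        recv[Bool] = send[Bool]
          select{stop,data} = offer{stop,data}  (internal→external)
            case stop:
              dual(end) = end
            case data:
              dual(end) = end
      case err:
        recv[Bool] = send[Bool]
          offer{stop,err,data} = select{stop,err,data}  (offer→select)
            case stop:
              dual(Y) = Y
            case err:
              dual(Y) = Y
            case data:
              dual(end) = end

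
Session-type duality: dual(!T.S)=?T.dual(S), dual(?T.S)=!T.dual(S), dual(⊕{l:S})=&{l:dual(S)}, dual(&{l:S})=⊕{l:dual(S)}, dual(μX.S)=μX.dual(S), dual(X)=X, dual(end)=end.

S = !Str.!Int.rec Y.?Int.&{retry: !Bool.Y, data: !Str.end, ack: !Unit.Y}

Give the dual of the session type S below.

?Str.?Int.rec Y.!Int.+{retry: ?Bool.Y, data: ?Str.end, ack: ?Unit.Y}

!Str ↦ ?Str
  !Int ↦ ?Int
    rec Y ↦ rec Y  (binder kept)
      ?Int ↦ !Int
        &{retry,data,ack} ↦ +{retry,data,ack}  (&→⊕)
          [retry]
            !Bool ↦ ?Bool
              dual(Y) = Y
          [data]
            !Str ↦ ?Str
              dual(end) = end
          [ack]
            !Unit ↦ ?Unit
              dual(Y) = Y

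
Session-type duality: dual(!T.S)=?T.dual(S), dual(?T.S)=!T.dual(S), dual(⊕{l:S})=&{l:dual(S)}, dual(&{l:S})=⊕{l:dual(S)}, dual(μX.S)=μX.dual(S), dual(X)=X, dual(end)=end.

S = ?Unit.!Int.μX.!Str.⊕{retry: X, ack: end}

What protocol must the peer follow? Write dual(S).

?Unit = !Unit
  !Int = ?Int
    μX = μX  (binder kept)
      !Str = ?Str
        ⊕{retry,ack} = &{retry,ack}  (internal→external)
          • retry:
            dual(X) = X
          • ack:
            dual(end) = end

!Unit.?Int.μX.?Str.&{retry: X, ack: end}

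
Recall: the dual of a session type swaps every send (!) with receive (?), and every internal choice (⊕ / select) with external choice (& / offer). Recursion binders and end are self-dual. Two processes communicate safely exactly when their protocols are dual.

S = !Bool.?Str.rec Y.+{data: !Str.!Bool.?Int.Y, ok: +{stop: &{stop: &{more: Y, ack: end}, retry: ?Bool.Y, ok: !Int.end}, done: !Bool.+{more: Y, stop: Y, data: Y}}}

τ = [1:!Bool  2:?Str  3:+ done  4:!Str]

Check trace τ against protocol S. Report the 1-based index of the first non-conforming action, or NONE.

@1 !Bool  match  cont: ?Str.rec Y.…
@2 ?Str  match  cont: rec Y.…
@3 got + done, protocol expects + data or + ok  ✗

3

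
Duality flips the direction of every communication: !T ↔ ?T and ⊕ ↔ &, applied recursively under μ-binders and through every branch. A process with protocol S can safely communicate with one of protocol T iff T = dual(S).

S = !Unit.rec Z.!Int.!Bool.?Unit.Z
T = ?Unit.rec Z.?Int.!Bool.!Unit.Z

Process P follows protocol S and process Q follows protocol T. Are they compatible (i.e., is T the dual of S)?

NO

!Unit | ?Unit  ok
  rec Z | rec Z  ok (binder kept)
    !Int | ?Int  ok
      !Bool | !Bool  ✗ same direction on both sides — not dual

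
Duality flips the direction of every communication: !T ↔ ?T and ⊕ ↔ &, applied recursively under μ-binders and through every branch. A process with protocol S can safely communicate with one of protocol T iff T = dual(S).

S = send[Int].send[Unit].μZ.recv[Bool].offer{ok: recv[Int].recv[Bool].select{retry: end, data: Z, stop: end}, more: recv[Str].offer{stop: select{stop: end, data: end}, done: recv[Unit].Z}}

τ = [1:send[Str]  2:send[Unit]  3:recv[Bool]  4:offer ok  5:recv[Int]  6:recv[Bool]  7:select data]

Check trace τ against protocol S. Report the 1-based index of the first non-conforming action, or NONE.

1

step 1: got send[Str], protocol expects send[Int]  ✗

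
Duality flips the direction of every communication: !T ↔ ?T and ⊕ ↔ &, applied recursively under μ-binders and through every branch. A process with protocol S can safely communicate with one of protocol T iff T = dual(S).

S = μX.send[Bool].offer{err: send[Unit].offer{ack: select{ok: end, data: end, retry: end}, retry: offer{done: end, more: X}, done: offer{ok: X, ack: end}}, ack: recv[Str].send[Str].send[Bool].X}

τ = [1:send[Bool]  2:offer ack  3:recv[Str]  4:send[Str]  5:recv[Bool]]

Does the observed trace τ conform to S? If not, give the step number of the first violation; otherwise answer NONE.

5

[1] send[Bool]  ok  residual = offer{err: send[Unit].offer{ack: select{ok: end, data: end, retry: end}, retry: offer{done: end, more: μX.…}, done: offer{ok: μX.…, ack: end}}, ack: recv[Str].send[Str].send[Bool].μX.…}
[2] offer ack  ok  residual = recv[Str].send[Str].send[Bool].μX.…
[3] recv[Str]  ok  residual = send[Str].send[Bool].μX.…
[4] send[Str]  ok  residual = send[Bool].μX.…
[5] got recv[Bool], protocol expects send[Bool]  ✗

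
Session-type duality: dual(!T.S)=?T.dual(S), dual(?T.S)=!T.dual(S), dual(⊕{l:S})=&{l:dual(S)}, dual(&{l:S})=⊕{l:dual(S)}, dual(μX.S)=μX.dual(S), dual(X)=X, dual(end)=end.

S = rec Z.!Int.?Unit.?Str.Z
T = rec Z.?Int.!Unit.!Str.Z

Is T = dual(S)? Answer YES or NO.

YES

rec Z ‖ rec Z  ✓ (μ self-dual)
  !Int ‖ ?Int  ✓
    ?Unit ‖ !Unit  ✓
      ?Str ‖ !Str  ✓
        Z ‖ Z  ✓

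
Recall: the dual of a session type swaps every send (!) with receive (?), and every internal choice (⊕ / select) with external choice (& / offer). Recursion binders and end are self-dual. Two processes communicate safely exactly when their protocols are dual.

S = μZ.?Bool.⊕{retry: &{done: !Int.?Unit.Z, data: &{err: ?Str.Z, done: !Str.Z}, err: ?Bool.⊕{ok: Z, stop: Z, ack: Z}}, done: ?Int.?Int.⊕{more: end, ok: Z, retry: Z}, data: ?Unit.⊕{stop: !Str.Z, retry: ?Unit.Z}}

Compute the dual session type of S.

μZ.!Bool.&{retry: ⊕{done: ?Int.!Unit.Z, data: ⊕{err: !Str.Z, done: ?Str.Z}, err: !Bool.&{ok: Z, stop: Z, ack: Z}}, done: !Int.!Int.&{more: end, ok: Z, retry: Z}, data: !Unit.&{stop: ?Str.Z, retry: !Unit.Z}}

μZ ↦ μZ  (μ self-dual)
  ?Bool ↦ !Bool
    ⊕{retry,done,data} ↦ &{retry,done,data}  (select→offer)
      case retry:
        &{done,data,err} ↦ ⊕{done,data,err}  (&→⊕)
          case done:
            !Int ↦ ?Int
              ?Unit ↦ !Unit
                dual(Z) = Z
          case data:
            &{err,done} ↦ ⊕{err,done}  (&→⊕)
              case err:
                ?Str ↦ !Str
                  dual(Z) = Z
              case done:
                !Str ↦ ?Str
                  dual(Z) = Z
          case err:
            ?Bool ↦ !Bool
              ⊕{ok,stop,ack} ↦ &{ok,stop,ack}  (select→offer)
                case ok:
                  dual(Z) = Z
                case stop:
                  dual(Z) = Z
                case ack:
                  dual(Z) = Z
      case done:
        ?Int ↦ !Int
          ?Int ↦ !Int
            ⊕{more,ok,retry} ↦ &{more,ok,retry}  (select→offer)
              case more:
                dual(end) = end
              case ok:
                dual(Z) = Z
              case retry:
                dual(Z) = Z
      case data:
        ?Unit ↦ !Unit
          ⊕{stop,retry} ↦ &{stop,retry}  (select→offer)
            case stop:
              !Str ↦ ?Str
                dual(Z) = Z
            case retry:
              ?Unit ↦ !Unit
                dual(Z) = Z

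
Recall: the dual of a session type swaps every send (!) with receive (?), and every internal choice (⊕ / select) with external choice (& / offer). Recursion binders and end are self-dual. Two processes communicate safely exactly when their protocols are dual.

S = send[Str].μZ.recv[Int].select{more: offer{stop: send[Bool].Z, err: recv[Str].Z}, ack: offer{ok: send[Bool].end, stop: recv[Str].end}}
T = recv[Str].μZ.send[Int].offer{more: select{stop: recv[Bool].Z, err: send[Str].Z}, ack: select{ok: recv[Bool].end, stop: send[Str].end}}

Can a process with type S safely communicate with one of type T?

YES

send[Str] vs recv[Str]  match
  μZ vs μZ  match (binder kept)
    recv[Int] vs send[Int]  match
      select{more,ack} vs offer{more,ack}  match label sets agree
        [more]
          offer{stop,err} vs select{stop,err}  match label sets agree
            [stop]
              send[Bool] vs recv[Bool]  match
                Z vs Z  match
            [err]
              recv[Str] vs send[Str]  match
                Z vs Z  match
        [ack]
          offer{ok,stop} vs select{ok,stop}  match label sets agree
            [ok]
              send[Bool] vs recv[Bool]  match
                end vs end  match
            [stop]
              recv[Str] vs send[Str]  match
                end vs end  match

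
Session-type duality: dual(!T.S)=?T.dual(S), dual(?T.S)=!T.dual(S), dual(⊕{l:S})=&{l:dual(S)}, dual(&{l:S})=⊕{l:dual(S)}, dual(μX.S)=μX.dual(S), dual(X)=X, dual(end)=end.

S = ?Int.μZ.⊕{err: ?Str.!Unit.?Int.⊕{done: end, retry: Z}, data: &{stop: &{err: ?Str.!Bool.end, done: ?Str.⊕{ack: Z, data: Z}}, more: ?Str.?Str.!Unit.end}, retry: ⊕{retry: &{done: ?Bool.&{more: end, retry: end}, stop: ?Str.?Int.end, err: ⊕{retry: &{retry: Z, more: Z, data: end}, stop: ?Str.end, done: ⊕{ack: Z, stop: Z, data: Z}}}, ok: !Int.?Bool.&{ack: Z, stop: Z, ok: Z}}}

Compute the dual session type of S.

?Int → !Int
  μZ → μZ  (μ self-dual)
    ⊕{err,data,retry} → &{err,data,retry}  (internal→external)
      case err:
        ?Str → !Str
          !Unit → ?Unit
            ?Int → !Int
              ⊕{done,retry} → &{done,retry}  (internal→external)
                case done:
                  dual(end) = end
                case retry:
                  dual(Z) = Z
      case data:
        &{stop,more} → ⊕{stop,more}  (offer→select)
          case stop:
            &{err,done} → ⊕{err,done}  (offer→select)
              case err:
                ?Str → !Str
                  !Bool → ?Bool
                    dual(end) = end
              case done:
                ?Str → !Str
                  ⊕{ack,data} → &{ack,data}  (internal→external)
                    case ack:
                      dual(Z) = Z
                    case data:
                      dual(Z) = Z
          case more:
            ?Str → !Str
              ?Str → !Str
                !Unit → ?Unit
                  dual(end) = end
      case retry:
        ⊕{retry,ok} → &{retry,ok}  (internal→external)
          case retry:
            &{done,stop,err} → ⊕{done,stop,err}  (offer→select)
              case done:
                ?Bool → !Bool
                  &{more,retry} → ⊕{more,retry}  (offer→select)
                    case more:
                      dual(end) = end
                    case retry:
                      dual(end) = end
              case stop:
                ?Str → !Str
                  ?Int → !Int
                    dual(end) = end
              case err:
                ⊕{retry,stop,done} → &{retry,stop,done}  (internal→external)
                  case retry:
                    &{retry,more,data} → ⊕{retry,more,data}  (offer→select)
                      case retry:
                        dual(Z) = Z
                      case more:
                        dual(Z) = Z
                      case data:
                        dual(end) = end
                  case stop:
                    ?Str → !Str
                      dual(end) = end
                  case done:
                    ⊕{ack,stop,data} → &{ack,stop,data}  (internal→external)
                      case ack:
                        dual(Z) = Z
                      case stop:
                        dual(Z) = Z
                      case data:
                        dual(Z) = Z
          case ok:
            !Int → ?Int
              ?Bool → !Bool
                &{ack,stop,ok} → ⊕{ack,stop,ok}  (offer→select)
                  case ack:
                    dual(Z) = Z
                  case stop:
                    dual(Z) = Z
                  case ok:
                    dual(Z) = Z

!Int.μZ.&{err: !Str.?Unit.!Int.&{done: end, retry: Z}, data: ⊕{stop: ⊕{err: !Str.?Bool.end, done: !Str.&{ack: Z, data: Z}}, more: !Str.!Str.?Unit.end}, retry: &{retry: ⊕{done: !Bool.⊕{more: end, retry: end}, stop: !Str.!Int.end, err: &{retry: ⊕{retry: Z, more: Z, data: end}, stop: !Str.end, done: &{ack: Z, stop: Z, data: Z}}}, ok: ?Int.!Bool.⊕{ack: Z, stop: Z, ok: Z}}}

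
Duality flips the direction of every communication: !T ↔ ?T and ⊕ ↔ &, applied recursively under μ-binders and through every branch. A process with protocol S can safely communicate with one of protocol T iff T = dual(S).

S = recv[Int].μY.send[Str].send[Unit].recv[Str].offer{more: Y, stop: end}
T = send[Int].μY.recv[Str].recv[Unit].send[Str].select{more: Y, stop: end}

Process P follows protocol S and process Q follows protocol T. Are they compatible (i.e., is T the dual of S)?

YES

recv[Int] vs send[Int]  ✓
  μY vs μY  ✓ (μ self-dual)
    send[Str] vs recv[Str]  ✓
      send[Unit] vs recv[Unit]  ✓
        recv[Str] vs send[Str]  ✓
          offer{more,stop} vs select{more,stop}  ✓ same labels
            case more:
              Y vs Y  ✓
            case stop:
              end vs end  ✓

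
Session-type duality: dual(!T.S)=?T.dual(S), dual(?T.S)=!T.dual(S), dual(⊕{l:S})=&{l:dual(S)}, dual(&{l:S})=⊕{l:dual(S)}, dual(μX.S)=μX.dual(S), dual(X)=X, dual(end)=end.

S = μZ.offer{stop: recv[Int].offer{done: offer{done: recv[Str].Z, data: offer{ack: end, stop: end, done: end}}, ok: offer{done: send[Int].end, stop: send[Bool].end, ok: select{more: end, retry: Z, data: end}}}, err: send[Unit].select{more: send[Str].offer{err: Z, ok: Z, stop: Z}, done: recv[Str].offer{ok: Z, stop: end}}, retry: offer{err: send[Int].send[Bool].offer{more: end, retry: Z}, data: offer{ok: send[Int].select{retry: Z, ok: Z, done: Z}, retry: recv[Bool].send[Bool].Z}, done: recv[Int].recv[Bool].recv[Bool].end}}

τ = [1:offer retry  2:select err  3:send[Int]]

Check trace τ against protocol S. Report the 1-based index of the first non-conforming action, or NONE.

@1 offer retry  match  now at offer{err: send[Int].send[Bool].offer{more: end, retry: μZ.…}, data: offer{ok: send[Int].select{retry: μZ.…, ok: μZ.…, done: μZ.…}, retry: recv[Bool].send[Bool].μZ.…}, done: recv[Int].recv[Bool].recv[Bool].end}
@2 got select err, protocol expects offer err or offer data or offer done  ✗

2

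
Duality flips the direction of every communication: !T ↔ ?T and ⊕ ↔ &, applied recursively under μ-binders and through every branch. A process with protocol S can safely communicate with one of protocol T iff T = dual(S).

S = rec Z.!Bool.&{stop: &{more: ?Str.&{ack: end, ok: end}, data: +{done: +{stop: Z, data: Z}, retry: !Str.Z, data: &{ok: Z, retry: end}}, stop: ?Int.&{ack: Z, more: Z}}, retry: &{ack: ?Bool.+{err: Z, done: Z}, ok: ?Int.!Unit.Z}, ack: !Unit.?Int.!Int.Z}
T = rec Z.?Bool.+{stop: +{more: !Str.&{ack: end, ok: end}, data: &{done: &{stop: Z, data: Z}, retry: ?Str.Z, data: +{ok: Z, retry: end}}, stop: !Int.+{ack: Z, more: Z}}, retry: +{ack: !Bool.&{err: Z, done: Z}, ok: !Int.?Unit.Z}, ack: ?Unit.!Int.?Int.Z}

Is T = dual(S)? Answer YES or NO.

rec Z | rec Z  ✓ (μ self-dual)
  !Bool | ?Bool  ✓
    &{stop,retry,ack} | +{stop,retry,ack}  ✓ label sets agree
      • stop:
        &{more,data,stop} | +{more,data,stop}  ✓ label sets agree
          • more:
            ?Str | !Str  ✓
              &{ack,ok} | &{ack,ok}  ✗ choice polarity not flipped — not dual

NO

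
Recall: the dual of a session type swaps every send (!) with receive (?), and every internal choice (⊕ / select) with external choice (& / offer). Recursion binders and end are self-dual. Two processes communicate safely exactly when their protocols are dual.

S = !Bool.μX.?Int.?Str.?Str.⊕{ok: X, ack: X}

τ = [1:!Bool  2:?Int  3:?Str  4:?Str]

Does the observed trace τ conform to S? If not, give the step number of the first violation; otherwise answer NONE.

[1] !Bool  match  now at μX.…
[2] ?Int  match  now at ?Str.?Str.⊕{ok: μX.…, ack: μX.…}
[3] ?Str  match  now at ?Str.⊕{ok: μX.…, ack: μX.…}
[4] ?Str  match  now at ⊕{ok: μX.…, ack: μX.…}
trace exhausted — no violation

NONE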